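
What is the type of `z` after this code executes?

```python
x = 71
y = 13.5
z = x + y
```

int + float = float

float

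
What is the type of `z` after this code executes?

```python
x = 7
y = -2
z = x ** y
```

int ** negative = float

float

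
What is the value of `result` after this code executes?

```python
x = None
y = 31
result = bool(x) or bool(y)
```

x = None; y = 31; result = True

True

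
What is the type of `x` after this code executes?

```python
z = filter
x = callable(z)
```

callable() returns bool

bool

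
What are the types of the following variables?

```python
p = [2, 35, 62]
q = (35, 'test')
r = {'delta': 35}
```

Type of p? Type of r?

p is assigned a list literal (square brackets); r is assigned a dict literal ({key: value})

list, dict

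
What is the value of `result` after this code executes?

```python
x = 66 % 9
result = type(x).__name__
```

x is int; result = 'int'

'int'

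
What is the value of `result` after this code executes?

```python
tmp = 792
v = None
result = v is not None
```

tmp = 792; v = None; result = False

False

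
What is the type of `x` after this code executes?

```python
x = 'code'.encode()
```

str.encode() returns bytes

bytes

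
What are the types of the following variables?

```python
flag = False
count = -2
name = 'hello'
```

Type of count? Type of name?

count is assigned a bare integer (no decimal point), so it is an int; name is assigned a quoted string literal, so it is a str

int, str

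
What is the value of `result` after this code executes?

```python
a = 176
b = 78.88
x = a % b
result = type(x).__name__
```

a is int; b is float; x is float; result = 'float'

'float'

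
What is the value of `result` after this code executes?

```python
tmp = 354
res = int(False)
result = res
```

tmp = 354; res = 0; result = 0

0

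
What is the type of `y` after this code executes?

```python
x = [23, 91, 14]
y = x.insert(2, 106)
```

list.insert() returns None

NoneType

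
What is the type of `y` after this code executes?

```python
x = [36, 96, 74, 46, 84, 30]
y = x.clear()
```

list.clear() returns None

NoneType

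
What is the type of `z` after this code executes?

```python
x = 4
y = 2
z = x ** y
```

positive int ** positive int = int

int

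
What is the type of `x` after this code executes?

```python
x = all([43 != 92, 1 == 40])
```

all() returns bool

bool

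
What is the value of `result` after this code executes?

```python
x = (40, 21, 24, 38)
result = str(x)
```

x = (40, 21, 24, 38); result = '(40, 21, 24, 38)'

'(40, 21, 24, 38)'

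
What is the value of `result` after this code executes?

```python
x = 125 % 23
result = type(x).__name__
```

x is int; result = 'int'

'int'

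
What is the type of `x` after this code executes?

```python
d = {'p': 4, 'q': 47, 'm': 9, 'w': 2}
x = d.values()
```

.values() returns dict_values view

dict_values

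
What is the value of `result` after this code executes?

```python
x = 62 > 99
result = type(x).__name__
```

x is bool; result = 'bool'

'bool'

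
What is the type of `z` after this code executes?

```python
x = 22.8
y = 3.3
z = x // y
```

float // float = float

float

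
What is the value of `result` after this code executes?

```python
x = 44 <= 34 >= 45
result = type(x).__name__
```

x is bool; result = 'bool'

'bool'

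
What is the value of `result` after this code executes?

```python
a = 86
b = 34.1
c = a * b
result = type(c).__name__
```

a is int; b is float; c is float; result = 'float'

'float'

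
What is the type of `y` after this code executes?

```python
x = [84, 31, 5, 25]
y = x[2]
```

Indexing list[int] returns int

int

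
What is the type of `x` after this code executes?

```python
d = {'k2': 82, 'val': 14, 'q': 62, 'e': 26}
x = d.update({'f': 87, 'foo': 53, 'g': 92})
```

dict.update() returns None

NoneType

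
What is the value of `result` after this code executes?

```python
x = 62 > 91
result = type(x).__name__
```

x is bool; result = 'bool'

'bool'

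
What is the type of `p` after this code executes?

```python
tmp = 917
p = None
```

None has type NoneType

NoneType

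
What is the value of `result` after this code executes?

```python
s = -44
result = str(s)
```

s = -44; result = '-44'

'-44'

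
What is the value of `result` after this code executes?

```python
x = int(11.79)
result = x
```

x = 11; result = 11

11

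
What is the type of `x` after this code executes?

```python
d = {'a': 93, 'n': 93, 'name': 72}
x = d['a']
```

Accessing dict[str, int] with str key returns int

int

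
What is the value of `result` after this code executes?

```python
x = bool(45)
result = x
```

x = True; result = True

True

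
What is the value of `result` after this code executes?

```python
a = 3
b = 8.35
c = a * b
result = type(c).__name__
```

a is int; b is float; c is float; result = 'float'

'float'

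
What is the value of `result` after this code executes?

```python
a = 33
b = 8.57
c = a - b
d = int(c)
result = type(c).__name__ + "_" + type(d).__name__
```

a is int; b is float; c is float; d is int; result = 'float_int'

'float_int'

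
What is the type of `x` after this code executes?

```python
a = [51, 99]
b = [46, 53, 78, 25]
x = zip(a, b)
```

zip() returns a zip object

zip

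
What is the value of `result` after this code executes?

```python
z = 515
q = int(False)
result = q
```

z = 515; q = 0; result = 0

0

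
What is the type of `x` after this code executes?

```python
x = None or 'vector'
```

'or' with None returns the other truthy value (str)

str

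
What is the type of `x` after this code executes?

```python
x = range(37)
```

range() returns a range object

range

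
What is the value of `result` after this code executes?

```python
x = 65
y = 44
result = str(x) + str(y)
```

x = 65; y = 44; result = '6544'

'6544'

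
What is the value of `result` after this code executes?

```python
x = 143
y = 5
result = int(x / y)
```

x = 143; y = 5; result = 28

28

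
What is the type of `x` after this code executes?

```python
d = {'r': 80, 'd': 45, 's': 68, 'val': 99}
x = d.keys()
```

.keys() returns dict_keys view

dict_keys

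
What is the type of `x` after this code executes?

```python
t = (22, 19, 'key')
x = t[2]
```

Index 2 of tuple is a str literal

str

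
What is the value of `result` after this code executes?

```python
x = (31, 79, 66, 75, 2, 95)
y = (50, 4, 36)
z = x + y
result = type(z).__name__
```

x is tuple; y is tuple; z is tuple; result = 'tuple'

'tuple'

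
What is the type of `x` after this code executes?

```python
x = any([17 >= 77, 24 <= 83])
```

any() returns bool

bool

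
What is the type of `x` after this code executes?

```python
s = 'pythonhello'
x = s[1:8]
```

Slicing a str returns str

str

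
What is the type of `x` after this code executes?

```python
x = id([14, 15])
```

id() returns int

int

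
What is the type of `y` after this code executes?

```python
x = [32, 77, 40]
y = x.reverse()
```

list.reverse() returns None

NoneType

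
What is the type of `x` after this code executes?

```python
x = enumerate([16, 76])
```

enumerate() returns an enumerate object

enumerate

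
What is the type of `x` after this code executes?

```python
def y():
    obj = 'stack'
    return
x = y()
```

Bare return returns None

NoneType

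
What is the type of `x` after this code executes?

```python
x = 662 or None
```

'or' returns first truthy value

int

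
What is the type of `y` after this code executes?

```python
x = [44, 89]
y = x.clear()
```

list.clear() returns None

NoneType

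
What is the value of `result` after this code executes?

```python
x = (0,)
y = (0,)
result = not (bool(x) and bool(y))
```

x = (0,); y = (0,); result = False

False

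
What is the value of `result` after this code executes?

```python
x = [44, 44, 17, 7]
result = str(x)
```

x = [44, 44, 17, 7]; result = '[44, 44, 17, 7]'

'[44, 44, 17, 7]'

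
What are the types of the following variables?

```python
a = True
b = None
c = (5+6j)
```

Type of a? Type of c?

a is assigned the constant True, which has type bool; c is assigned (5+6j), an int plus an imaginary literal (j suffix), which evaluates to complex

bool, complex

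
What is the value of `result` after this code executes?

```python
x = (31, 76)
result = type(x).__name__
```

x is tuple; result = 'tuple'

'tuple'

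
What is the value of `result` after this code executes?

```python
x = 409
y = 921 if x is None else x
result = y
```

x = 409; y = 409; result = 409

409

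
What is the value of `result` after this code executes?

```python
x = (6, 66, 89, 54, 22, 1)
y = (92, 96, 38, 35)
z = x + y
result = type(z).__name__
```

x is tuple; y is tuple; z is tuple; result = 'tuple'

'tuple'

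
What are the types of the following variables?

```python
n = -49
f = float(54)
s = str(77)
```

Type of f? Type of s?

f is assigned the result of calling float(), which returns a float; s is assigned the result of calling str(), which returns a str

float, str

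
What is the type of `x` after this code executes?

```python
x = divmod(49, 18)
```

divmod() returns tuple of (quotient, remainder)

tuple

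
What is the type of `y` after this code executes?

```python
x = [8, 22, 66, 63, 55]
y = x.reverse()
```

list.reverse() returns None

NoneType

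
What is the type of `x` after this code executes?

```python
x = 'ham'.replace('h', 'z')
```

str.replace() returns str

str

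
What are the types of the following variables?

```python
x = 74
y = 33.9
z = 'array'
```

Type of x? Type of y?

x is assigned a bare integer (no decimal point), so it is an int; y is assigned a number with a decimal point, so it is a float

int, float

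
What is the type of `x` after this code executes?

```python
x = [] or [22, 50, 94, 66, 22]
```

'or' returns first truthy value (list)

list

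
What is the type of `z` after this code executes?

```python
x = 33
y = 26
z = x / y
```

int / int = float

float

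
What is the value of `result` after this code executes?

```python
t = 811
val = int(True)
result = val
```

t = 811; val = 1; result = 1

1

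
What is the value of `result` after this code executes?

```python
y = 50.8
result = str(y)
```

y = 50.8; result = '50.8'

'50.8'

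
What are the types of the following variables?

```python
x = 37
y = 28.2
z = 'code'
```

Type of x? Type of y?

x is assigned a bare integer (no decimal point), so it is an int; y is assigned a number with a decimal point, so it is a float

int, float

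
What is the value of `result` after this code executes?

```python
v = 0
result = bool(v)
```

v = 0; result = False

False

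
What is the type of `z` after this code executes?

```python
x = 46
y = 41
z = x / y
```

int / int = float

float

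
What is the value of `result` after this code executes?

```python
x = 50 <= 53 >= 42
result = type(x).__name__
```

x is bool; result = 'bool'

'bool'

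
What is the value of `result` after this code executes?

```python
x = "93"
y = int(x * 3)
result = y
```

x = '93'; y = 939393; result = 939393

939393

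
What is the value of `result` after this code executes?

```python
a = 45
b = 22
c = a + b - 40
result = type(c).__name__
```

a is int; b is int; c is int; result = 'int'

'int'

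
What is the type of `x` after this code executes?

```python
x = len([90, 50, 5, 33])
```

len() always returns int

int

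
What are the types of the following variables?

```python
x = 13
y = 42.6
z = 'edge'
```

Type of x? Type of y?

x is assigned a bare integer (no decimal point), so it is an int; y is assigned a number with a decimal point, so it is a float

int, float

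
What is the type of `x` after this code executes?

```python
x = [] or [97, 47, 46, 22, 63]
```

'or' returns first truthy value (list)

list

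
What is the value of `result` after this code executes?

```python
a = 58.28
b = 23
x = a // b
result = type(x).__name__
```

a is float; b is int; x is float; result = 'float'

'float'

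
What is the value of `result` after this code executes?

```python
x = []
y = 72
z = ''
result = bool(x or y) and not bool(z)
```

x = []; y = 72; z = ''; result = True

True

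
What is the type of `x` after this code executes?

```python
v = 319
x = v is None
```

'is' comparison returns bool

bool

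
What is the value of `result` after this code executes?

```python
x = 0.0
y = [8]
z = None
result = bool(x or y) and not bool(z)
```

x = 0.0; y = [8]; z = None; result = True

True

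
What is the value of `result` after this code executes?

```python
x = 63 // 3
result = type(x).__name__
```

x is int; result = 'int'

'int'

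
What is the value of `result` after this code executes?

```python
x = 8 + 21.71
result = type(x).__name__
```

x is float; result = 'float'

'float'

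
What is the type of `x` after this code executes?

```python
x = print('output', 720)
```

print() returns None

NoneType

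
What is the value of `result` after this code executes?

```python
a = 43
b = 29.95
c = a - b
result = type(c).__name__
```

a is int; b is float; c is float; result = 'float'

'float'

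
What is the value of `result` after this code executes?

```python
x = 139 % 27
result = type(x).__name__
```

x is int; result = 'int'

'int'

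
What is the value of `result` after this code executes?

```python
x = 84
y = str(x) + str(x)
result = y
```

x = 84; y = '8484'; result = '8484'

'8484'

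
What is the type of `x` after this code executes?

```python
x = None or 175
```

'or' with None returns the other truthy value

int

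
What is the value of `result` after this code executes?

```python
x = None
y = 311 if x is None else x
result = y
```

x = None; y = 311; result = 311

311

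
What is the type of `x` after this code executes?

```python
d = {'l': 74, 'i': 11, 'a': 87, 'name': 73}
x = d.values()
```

.values() returns dict_values view

dict_values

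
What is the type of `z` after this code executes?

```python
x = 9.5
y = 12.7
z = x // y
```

float // float = float

float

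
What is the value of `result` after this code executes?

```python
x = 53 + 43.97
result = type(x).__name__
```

x is float; result = 'float'

'float'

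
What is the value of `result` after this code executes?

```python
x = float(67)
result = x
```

x = 67.0; result = 67.0

67.0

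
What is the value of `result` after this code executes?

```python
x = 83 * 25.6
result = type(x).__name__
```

x is float; result = 'float'

'float'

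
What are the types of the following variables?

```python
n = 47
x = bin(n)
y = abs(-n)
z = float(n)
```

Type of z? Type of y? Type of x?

float() returns float; abs() of int returns int; bin() returns str

float, int, str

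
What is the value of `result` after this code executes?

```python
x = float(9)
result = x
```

x = 9.0; result = 9.0

9.0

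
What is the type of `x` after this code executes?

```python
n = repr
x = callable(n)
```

callable() returns bool

bool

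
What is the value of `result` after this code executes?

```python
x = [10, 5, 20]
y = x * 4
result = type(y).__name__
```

x is list; y is list; result = 'list'

'list'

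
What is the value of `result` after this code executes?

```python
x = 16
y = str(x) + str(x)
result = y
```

x = 16; y = '1616'; result = '1616'

'1616'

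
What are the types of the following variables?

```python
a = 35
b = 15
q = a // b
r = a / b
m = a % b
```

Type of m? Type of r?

% of ints returns int; / returns float

int, float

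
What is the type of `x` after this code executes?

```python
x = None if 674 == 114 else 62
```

674 == 114 is False, so the else branch is taken

int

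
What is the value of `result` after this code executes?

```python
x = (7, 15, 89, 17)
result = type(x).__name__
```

x is tuple; result = 'tuple'

'tuple'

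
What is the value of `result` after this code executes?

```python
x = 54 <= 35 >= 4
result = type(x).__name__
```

x is bool; result = 'bool'

'bool'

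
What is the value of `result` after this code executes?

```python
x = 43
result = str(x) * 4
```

x = 43; result = '43434343'

'43434343'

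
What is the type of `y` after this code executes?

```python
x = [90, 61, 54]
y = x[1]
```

Indexing list[int] returns int

int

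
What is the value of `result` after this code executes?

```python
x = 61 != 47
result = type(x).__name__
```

x is bool; result = 'bool'

'bool'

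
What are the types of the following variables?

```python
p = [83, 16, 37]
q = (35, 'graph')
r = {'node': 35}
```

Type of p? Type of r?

p is assigned a list literal (square brackets); r is assigned a dict literal ({key: value})

list, dict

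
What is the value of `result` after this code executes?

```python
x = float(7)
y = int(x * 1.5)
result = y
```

x = 7.0; y = 10; result = 10

10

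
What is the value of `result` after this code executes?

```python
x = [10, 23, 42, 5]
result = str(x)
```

x = [10, 23, 42, 5]; result = '[10, 23, 42, 5]'

'[10, 23, 42, 5]'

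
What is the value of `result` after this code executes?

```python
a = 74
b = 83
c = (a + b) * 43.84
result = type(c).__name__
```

a is int; b is int; c is float; result = 'float'

'float'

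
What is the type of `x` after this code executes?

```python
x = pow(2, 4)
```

pow(int, int) returns int

int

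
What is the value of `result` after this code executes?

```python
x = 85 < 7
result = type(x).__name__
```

x is bool; result = 'bool'

'bool'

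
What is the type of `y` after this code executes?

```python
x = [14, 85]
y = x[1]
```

Indexing list[int] returns int

int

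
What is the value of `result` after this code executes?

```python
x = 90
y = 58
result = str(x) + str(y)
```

x = 90; y = 58; result = '9058'

'9058'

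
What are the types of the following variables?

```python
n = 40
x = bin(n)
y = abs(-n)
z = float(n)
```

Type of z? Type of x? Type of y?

float() returns float; bin() returns str; abs() of int returns int

float, str, int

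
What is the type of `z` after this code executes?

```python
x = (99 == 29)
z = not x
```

'not' returns bool

bool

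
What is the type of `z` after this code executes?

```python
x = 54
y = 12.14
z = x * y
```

int * float = float

float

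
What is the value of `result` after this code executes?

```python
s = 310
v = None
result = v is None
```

s = 310; v = None; result = True

True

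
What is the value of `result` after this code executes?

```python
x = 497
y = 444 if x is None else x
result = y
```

x = 497; y = 497; result = 497

497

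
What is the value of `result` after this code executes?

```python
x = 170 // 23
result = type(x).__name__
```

x is int; result = 'int'

'int'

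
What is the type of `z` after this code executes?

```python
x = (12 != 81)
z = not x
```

'not' returns bool

bool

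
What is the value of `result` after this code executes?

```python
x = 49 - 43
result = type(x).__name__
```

x is int; result = 'int'

'int'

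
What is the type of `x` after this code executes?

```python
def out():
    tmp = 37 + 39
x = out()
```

Function without return returns None

NoneType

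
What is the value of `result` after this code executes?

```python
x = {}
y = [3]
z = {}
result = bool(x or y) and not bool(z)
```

x = {}; y = [3]; z = {}; result = True

True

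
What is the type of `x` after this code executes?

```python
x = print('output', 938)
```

print() returns None

NoneType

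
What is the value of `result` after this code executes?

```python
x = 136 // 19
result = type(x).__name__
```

x is int; result = 'int'

'int'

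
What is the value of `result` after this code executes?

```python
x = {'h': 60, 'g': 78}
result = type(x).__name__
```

x is dict; result = 'dict'

'dict'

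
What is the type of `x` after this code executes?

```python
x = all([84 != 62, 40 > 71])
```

all() returns bool

bool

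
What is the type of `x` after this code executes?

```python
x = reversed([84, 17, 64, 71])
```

reversed() on a list returns list_reverseiterator

list_reverseiterator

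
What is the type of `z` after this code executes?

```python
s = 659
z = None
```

None has type NoneType

NoneType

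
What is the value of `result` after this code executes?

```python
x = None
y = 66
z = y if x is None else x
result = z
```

x = None; y = 66; z = 66; result = 66

66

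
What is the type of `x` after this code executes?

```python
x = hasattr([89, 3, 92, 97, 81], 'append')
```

hasattr() returns bool

bool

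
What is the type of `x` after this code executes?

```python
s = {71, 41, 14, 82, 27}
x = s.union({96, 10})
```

set.union() returns a new set

set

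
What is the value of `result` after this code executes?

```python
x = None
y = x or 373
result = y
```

x = None; y = 373; result = 373

373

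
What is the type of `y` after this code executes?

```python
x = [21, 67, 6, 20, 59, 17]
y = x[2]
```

Indexing list[int] returns int

int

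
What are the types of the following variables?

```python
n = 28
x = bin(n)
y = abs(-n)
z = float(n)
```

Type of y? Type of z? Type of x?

abs() of int returns int; float() returns float; bin() returns str

int, float, str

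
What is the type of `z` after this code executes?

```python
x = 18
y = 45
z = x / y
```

int / int = float

float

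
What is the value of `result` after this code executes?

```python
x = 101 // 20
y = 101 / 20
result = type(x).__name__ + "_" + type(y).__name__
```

x is int; y is float; result = 'int_float'

'int_float'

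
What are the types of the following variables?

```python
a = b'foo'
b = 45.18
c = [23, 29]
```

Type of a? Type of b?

a is assigned a bytes literal (b'...' prefix); b is assigned a number with a decimal point, so it is a float

bytes, float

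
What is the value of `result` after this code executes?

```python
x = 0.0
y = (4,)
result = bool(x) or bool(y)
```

x = 0.0; y = (4,); result = True

True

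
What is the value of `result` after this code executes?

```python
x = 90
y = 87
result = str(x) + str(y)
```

x = 90; y = 87; result = '9087'

'9087'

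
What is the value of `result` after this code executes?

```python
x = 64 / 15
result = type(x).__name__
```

x is float; result = 'float'

'float'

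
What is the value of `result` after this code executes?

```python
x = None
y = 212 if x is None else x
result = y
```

x = None; y = 212; result = 212

212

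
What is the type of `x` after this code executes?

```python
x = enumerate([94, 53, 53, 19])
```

enumerate() returns an enumerate object

enumerate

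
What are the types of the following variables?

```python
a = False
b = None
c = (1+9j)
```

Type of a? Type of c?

a is assigned the constant False, which has type bool; c is assigned (1+9j), an int plus an imaginary literal (j suffix), which evaluates to complex

bool, complex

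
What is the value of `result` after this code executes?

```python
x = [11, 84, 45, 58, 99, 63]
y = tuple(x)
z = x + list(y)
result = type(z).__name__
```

x is list; y is tuple; z is list; result = 'list'

'list'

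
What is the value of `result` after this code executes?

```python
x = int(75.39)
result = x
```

x = 75; result = 75

75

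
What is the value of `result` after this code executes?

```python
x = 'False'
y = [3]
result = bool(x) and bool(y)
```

x = 'False'; y = [3]; result = True

True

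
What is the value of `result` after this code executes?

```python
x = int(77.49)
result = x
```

x = 77; result = 77

77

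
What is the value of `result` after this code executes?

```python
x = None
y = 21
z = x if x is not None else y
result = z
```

x = None; y = 21; z = 21; result = 21

21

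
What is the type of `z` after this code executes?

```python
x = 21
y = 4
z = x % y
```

int % int = int

int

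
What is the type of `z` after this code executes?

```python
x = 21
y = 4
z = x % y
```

int % int = int

int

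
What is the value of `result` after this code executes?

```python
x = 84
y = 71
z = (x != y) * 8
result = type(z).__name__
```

x is int; y is int; z is int; result = 'int'

'int'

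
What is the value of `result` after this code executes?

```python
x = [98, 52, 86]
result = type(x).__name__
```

x is list; result = 'list'

'list'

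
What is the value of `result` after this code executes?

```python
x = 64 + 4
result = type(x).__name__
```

x is int; result = 'int'

'int'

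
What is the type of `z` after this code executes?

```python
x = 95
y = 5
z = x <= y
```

Comparison returns bool

bool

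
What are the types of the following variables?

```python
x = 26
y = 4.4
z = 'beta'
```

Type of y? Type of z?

y is assigned a number with a decimal point, so it is a float; z is assigned a quoted string literal, so it is a str

float, str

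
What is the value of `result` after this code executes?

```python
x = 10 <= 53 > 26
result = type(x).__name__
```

x is bool; result = 'bool'

'bool'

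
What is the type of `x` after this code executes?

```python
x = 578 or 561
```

'or' returns first truthy value (int)

int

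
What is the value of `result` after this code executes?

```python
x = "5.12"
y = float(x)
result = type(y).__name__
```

x is str; y is float; result = 'float'

'float'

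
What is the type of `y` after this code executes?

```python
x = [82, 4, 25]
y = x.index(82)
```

list.index() returns int

int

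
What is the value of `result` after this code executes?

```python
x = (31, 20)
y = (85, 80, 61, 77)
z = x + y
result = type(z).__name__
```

x is tuple; y is tuple; z is tuple; result = 'tuple'

'tuple'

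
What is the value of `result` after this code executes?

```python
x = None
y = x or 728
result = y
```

x = None; y = 728; result = 728

728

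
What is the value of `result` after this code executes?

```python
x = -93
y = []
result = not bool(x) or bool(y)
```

x = -93; y = []; result = False

False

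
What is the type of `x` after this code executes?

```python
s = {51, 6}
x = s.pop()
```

Popping from set[int] returns int

int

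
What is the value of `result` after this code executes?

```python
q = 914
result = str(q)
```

q = 914; result = '914'

'914'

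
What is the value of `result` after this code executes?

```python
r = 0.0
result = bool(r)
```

r = 0.0; result = False

False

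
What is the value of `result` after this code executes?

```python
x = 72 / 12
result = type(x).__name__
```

x is float; result = 'float'

'float'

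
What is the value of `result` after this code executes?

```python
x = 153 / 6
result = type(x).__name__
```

x is float; result = 'float'

'float'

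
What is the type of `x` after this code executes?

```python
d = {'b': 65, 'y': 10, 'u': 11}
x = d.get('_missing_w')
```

dict.get() returns None when key not found

NoneType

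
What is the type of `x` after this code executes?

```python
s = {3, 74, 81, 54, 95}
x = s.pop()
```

Popping from set[int] returns int

int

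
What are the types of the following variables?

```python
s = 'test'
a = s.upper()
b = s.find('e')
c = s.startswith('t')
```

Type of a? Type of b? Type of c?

upper() returns str; find() returns int; startswith() returns bool

str, int, bool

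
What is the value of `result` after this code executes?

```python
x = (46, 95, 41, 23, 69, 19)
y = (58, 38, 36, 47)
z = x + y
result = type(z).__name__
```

x is tuple; y is tuple; z is tuple; result = 'tuple'

'tuple'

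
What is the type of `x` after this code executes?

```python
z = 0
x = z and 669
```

'and' returns first falsy value (0 is int)

int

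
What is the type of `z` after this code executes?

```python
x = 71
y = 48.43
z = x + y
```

int + float = float

float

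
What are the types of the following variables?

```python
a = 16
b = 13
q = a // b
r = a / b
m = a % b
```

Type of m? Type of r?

% of ints returns int; / returns float

int, float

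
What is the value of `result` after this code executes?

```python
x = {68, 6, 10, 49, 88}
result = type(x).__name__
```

x is set; result = 'set'

'set'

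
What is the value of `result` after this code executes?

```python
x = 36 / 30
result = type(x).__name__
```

x is float; result = 'float'

'float'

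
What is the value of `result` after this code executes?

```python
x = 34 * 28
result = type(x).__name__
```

x is int; result = 'int'

'int'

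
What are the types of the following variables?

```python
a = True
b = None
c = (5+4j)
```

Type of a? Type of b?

a is assigned the constant True, which has type bool; b is assigned None, whose type is NoneType

bool, NoneType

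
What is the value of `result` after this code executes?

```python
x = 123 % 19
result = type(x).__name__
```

x is int; result = 'int'

'int'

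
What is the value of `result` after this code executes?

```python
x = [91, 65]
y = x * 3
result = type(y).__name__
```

x is list; y is list; result = 'list'

'list'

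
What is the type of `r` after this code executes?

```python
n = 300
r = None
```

None has type NoneType

NoneType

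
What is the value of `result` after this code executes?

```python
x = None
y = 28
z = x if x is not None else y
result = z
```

x = None; y = 28; z = 28; result = 28

28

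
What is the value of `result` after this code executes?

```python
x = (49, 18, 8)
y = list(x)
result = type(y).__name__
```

x is tuple; y is list; result = 'list'

'list'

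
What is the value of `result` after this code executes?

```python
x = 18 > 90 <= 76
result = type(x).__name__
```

x is bool; result = 'bool'

'bool'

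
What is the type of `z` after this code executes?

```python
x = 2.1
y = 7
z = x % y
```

float % int = float

float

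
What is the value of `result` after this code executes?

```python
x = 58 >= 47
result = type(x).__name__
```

x is bool; result = 'bool'

'bool'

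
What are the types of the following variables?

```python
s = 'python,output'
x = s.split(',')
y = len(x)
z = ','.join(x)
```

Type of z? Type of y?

str.join() returns str; len() returns int

str, int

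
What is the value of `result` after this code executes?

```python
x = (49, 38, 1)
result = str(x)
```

x = (49, 38, 1); result = '(49, 38, 1)'

'(49, 38, 1)'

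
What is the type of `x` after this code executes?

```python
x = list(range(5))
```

list(range()) returns list

list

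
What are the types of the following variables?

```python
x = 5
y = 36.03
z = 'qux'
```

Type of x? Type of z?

x is assigned a bare integer (no decimal point), so it is an int; z is assigned a quoted string literal, so it is a str

int, str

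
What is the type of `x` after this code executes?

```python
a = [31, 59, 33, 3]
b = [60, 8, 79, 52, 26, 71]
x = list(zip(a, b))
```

list(zip()) returns a list of tuples

list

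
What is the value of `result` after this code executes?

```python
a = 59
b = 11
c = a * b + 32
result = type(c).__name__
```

a is int; b is int; c is int; result = 'int'

'int'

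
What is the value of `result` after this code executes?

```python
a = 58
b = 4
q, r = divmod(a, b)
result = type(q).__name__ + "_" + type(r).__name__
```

a is int; b is int; q is int; r is int; result = 'int_int'

'int_int'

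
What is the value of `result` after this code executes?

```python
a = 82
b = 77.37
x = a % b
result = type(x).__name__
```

a is int; b is float; x is float; result = 'float'

'float'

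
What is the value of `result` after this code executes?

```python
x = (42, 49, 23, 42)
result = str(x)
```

x = (42, 49, 23, 42); result = '(42, 49, 23, 42)'

'(42, 49, 23, 42)'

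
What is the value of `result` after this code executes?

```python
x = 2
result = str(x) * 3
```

x = 2; result = '222'

'222'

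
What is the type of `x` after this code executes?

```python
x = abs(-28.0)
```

abs() of float returns float

float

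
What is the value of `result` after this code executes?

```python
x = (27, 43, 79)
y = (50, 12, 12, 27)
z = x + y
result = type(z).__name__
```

x is tuple; y is tuple; z is tuple; result = 'tuple'

'tuple'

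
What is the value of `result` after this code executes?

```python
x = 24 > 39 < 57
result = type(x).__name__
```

x is bool; result = 'bool'

'bool'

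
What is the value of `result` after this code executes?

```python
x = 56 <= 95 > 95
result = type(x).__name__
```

x is bool; result = 'bool'

'bool'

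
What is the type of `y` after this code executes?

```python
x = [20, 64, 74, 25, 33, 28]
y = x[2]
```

Indexing list[int] returns int

int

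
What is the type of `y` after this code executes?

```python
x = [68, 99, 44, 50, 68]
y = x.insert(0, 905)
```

list.insert() returns None

NoneType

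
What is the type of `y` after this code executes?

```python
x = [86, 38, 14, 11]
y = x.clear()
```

list.clear() returns None

NoneType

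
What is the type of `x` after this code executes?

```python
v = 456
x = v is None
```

'is' comparison returns bool

bool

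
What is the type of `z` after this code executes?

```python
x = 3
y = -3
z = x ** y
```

int ** negative = float

float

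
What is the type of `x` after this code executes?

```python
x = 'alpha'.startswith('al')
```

str.startswith() returns bool

bool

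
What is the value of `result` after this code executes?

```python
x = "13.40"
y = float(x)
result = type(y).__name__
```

x is str; y is float; result = 'float'

'float'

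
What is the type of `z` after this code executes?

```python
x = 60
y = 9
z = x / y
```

int / int = float

float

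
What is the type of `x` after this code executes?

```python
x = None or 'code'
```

'or' with None returns the other truthy value (str)

str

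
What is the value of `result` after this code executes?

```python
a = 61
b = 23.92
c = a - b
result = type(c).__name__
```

a is int; b is float; c is float; result = 'float'

'float'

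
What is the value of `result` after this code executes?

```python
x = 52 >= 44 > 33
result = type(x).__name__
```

x is bool; result = 'bool'

'bool'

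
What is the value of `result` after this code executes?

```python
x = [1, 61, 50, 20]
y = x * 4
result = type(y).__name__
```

x is list; y is list; result = 'list'

'list'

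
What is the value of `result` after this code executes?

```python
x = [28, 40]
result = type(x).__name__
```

x is list; result = 'list'

'list'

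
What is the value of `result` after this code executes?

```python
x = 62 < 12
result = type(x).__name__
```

x is bool; result = 'bool'

'bool'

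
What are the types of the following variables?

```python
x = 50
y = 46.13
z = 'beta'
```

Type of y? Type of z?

y is assigned a number with a decimal point, so it is a float; z is assigned a quoted string literal, so it is a str

float, str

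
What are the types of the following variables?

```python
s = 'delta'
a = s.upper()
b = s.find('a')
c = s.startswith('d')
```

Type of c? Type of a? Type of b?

startswith() returns bool; upper() returns str; find() returns int

bool, str, int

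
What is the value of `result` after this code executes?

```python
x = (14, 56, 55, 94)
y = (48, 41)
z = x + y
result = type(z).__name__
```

x is tuple; y is tuple; z is tuple; result = 'tuple'

'tuple'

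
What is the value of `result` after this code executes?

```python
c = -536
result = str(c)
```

c = -536; result = '-536'

'-536'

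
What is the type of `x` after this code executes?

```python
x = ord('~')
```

ord() returns int (code point)

int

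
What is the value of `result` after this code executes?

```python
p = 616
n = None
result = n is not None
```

p = 616; n = None; result = False

False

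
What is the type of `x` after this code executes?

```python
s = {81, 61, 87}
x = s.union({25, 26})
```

set.union() returns a new set

set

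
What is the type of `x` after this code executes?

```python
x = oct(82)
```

oct() returns str representation

str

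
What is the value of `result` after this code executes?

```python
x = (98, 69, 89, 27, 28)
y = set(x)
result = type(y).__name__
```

x is tuple; y is set; result = 'set'

'set'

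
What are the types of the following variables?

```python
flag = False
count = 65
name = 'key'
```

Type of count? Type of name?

count is assigned a bare integer (no decimal point), so it is an int; name is assigned a quoted string literal, so it is a str

int, str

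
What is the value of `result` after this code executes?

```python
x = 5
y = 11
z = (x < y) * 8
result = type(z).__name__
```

x is int; y is int; z is int; result = 'int'

'int'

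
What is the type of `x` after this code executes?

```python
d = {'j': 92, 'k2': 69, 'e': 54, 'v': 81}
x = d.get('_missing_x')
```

dict.get() returns None when key not found

NoneType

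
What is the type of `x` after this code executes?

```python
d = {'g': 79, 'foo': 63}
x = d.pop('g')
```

dict.pop() returns the value

int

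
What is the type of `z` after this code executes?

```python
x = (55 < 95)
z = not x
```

'not' returns bool

bool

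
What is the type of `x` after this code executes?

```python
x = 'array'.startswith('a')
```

str.startswith() returns bool

bool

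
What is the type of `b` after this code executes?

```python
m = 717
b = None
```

None has type NoneType

NoneType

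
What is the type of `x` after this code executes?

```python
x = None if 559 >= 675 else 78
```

559 >= 675 is False, so the else branch is taken

int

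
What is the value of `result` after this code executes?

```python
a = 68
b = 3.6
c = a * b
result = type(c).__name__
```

a is int; b is float; c is float; result = 'float'

'float'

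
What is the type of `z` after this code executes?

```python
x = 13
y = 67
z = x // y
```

int // int = int

int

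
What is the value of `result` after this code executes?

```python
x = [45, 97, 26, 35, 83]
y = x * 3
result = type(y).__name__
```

x is list; y is list; result = 'list'

'list'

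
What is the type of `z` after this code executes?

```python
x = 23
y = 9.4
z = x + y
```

int + float = float

float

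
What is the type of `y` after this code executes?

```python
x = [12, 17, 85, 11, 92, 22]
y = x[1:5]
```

Slicing a list returns a list

list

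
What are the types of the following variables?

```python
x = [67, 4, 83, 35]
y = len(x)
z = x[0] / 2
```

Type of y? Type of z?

len() returns int; int / int = float

int, float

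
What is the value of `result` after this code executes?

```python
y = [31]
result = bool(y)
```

y = [31]; result = True

True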